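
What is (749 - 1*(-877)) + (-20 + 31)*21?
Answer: 1857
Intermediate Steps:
(749 - 1*(-877)) + (-20 + 31)*21 = (749 + 877) + 11*21 = 1626 + 231 = 1857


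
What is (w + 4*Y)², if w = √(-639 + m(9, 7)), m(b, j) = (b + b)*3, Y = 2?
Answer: -521 + 48*I*√65 ≈ -521.0 + 386.99*I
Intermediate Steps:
m(b, j) = 6*b (m(b, j) = (2*b)*3 = 6*b)
w = 3*I*√65 (w = √(-639 + 6*9) = √(-639 + 54) = √(-585) = 3*I*√65 ≈ 24.187*I)
(w + 4*Y)² = (3*I*√65 + 4*2)² = (3*I*√65 + 8)² = (8 + 3*I*√65)²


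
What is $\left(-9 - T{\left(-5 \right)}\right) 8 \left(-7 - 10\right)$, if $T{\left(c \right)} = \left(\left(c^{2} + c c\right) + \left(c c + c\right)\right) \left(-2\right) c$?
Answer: $96424$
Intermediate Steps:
$T{\left(c \right)} = c \left(- 6 c^{2} - 2 c\right)$ ($T{\left(c \right)} = \left(\left(c^{2} + c^{2}\right) + \left(c^{2} + c\right)\right) \left(-2\right) c = \left(2 c^{2} + \left(c + c^{2}\right)\right) \left(-2\right) c = \left(c + 3 c^{2}\right) \left(-2\right) c = \left(- 6 c^{2} - 2 c\right) c = c \left(- 6 c^{2} - 2 c\right)$)
$\left(-9 - T{\left(-5 \right)}\right) 8 \left(-7 - 10\right) = \left(-9 - \left(-5\right)^{2} \left(-2 - -30\right)\right) 8 \left(-7 - 10\right) = \left(-9 - 25 \left(-2 + 30\right)\right) 8 \left(-17\right) = \left(-9 - 25 \cdot 28\right) 8 \left(-17\right) = \left(-9 - 700\right) 8 \left(-17\right) = \left(-709\right) 8 \left(-17\right) = \left(-5672\right) \left(-17\right) = 96424$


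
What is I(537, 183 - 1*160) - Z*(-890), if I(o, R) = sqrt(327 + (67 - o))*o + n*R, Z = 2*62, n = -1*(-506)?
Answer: 121998 + 537*I*sqrt(143) ≈ 1.22e+5 + 6421.6*I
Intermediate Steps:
n = 506
Z = 124
I(o, R) = 506*R + o*sqrt(394 - o) (I(o, R) = sqrt(327 + (67 - o))*o + 506*R = sqrt(394 - o)*o + 506*R = o*sqrt(394 - o) + 506*R = 506*R + o*sqrt(394 - o))
I(537, 183 - 1*160) - Z*(-890) = (506*(183 - 1*160) + 537*sqrt(394 - 1*537)) - 124*(-890) = (506*(183 - 160) + 537*sqrt(394 - 537)) - 1*(-110360) = (506*23 + 537*sqrt(-143)) + 110360 = (11638 + 537*(I*sqrt(143))) + 110360 = (11638 + 537*I*sqrt(143)) + 110360 = 121998 + 537*I*sqrt(143)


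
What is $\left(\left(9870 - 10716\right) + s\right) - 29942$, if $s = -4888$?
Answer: $-35676$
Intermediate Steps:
$\left(\left(9870 - 10716\right) + s\right) - 29942 = \left(\left(9870 - 10716\right) - 4888\right) - 29942 = \left(-846 - 4888\right) - 29942 = -5734 - 29942 = -35676$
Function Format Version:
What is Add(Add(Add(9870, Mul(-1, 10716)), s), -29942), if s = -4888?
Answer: -35676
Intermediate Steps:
Add(Add(Add(9870, Mul(-1, 10716)), s), -29942) = Add(Add(Add(9870, Mul(-1, 10716)), -4888), -29942) = Add(Add(Add(9870, -10716), -4888), -29942) = Add(Add(-846, -4888), -29942) = Add(-5734, -29942) = -35676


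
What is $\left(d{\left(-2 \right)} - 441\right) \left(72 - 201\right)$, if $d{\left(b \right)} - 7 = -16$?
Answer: $58050$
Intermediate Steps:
$d{\left(b \right)} = -9$ ($d{\left(b \right)} = 7 - 16 = -9$)
$\left(d{\left(-2 \right)} - 441\right) \left(72 - 201\right) = \left(-9 - 441\right) \left(72 - 201\right) = - 450 \left(72 - 201\right) = \left(-450\right) \left(-129\right) = 58050$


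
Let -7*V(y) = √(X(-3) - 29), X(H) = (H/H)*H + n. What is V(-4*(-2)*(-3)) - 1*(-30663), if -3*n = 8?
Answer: 30663 - 2*I*√78/21 ≈ 30663.0 - 0.84112*I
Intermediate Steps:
n = -8/3 (n = -⅓*8 = -8/3 ≈ -2.6667)
X(H) = -8/3 + H (X(H) = (H/H)*H - 8/3 = 1*H - 8/3 = H - 8/3 = -8/3 + H)
V(y) = -2*I*√78/21 (V(y) = -√((-8/3 - 3) - 29)/7 = -√(-17/3 - 29)/7 = -2*I*√78/21)
V(-4*(-2)*(-3)) - 1*(-30663) = -2*I*√78/21 - 1*(-30663) = -2*I*√78/21 + 30663 = 30663 - 2*I*√78/21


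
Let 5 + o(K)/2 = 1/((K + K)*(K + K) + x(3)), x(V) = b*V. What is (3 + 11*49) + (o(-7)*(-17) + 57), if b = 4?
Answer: 79959/104 ≈ 768.84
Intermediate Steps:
x(V) = 4*V
o(K) = -10 + 2/(12 + 4*K²) (o(K) = -10 + 2/((K + K)*(K + K) + 4*3) = -10 + 2/((2*K)*(2*K) + 12) = -10 + 2/(4*K² + 12) = -10 + 2/(12 + 4*K²))
(3 + 11*49) + (o(-7)*(-17) + 57) = (3 + 11*49) + (((-59 - 20*(-7)²)/(2*(3 + (-7)²)))*(-17) + 57) = (3 + 539) + (((-59 - 20*49)/(2*(3 + 49)))*(-17) + 57) = 542 + (((½)*(-59 - 980)/52)*(-17) + 57) = 542 + (((½)*(1/52)*(-1039))*(-17) + 57) = 542 + (-1039/104*(-17) + 57) = 542 + (17663/104 + 57) = 542 + 23591/104 = 79959/104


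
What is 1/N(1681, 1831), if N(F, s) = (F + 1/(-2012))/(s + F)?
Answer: 7066144/3382171 ≈ 2.0892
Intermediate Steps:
N(F, s) = (-1/2012 + F)/(F + s) (N(F, s) = (F - 1/2012)/(F + s) = (-1/2012 + F)/(F + s))
1/N(1681, 1831) = 1/((-1/2012 + 1681)/(1681 + 1831)) = 1/((3382171/2012)/3512) = 1/((1/3512)*(3382171/2012)) = 1/(3382171/7066144) = 7066144/3382171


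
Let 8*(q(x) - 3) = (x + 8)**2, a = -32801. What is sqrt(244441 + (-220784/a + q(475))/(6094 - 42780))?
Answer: sqrt(1415818302344027091034889)/2406674972 ≈ 494.41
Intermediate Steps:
q(x) = 3 + (8 + x)**2/8 (q(x) = 3 + (x + 8)**2/8 = 3 + (8 + x)**2/8)
sqrt(244441 + (-220784/a + q(475))/(6094 - 42780)) = sqrt(244441 + (-220784/(-32801) + (3 + (8 + 475)**2/8))/(6094 - 42780)) = sqrt(244441 + (-220784*(-1/32801) + (3 + (1/8)*483**2))/(-36686)) = sqrt(244441 + (220784/32801 + (3 + (1/8)*233289))*(-1/36686)) = sqrt(244441 + (220784/32801 + (3 + 233289/8))*(-1/36686)) = sqrt(244441 + (220784/32801 + 233313/8)*(-1/36686)) = sqrt(244441 + (7654665985/262408)*(-1/36686)) = sqrt(244441 - 7654665985/9626699888) = sqrt(2353152492656623/9626699888) = sqrt(1415818302344027091034889)/2406674972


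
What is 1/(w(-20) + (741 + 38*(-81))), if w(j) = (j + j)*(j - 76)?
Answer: 1/1503 ≈ 0.00066534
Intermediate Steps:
w(j) = 2*j*(-76 + j) (w(j) = (2*j)*(-76 + j) = 2*j*(-76 + j))
1/(w(-20) + (741 + 38*(-81))) = 1/(2*(-20)*(-76 - 20) + (741 + 38*(-81))) = 1/(2*(-20)*(-96) + (741 - 3078)) = 1/(3840 - 2337) = 1/1503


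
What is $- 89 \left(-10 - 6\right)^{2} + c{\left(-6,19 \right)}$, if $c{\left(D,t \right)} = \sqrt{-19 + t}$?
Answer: $-22784$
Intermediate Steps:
$- 89 \left(-10 - 6\right)^{2} + c{\left(-6,19 \right)} = - 89 \left(-10 - 6\right)^{2} + \sqrt{-19 + 19} = - 89 \left(-16\right)^{2} + \sqrt{0} = \left(-89\right) 256 + 0 = -22784 + 0 = -22784$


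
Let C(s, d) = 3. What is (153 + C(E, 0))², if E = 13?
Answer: 24336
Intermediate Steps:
(153 + C(E, 0))² = (153 + 3)² = 156² = 24336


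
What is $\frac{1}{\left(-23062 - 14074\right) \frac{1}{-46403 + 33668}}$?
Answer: $\frac{12735}{37136} \approx 0.34293$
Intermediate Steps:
$\frac{1}{\left(-23062 - 14074\right) \frac{1}{-46403 + 33668}} = \frac{1}{\left(-37136\right) \frac{1}{-12735}} = \frac{1}{\left(-37136\right) \left(- \frac{1}{12735}\right)} = \frac{1}{\frac{37136}{12735}} = \frac{12735}{37136}$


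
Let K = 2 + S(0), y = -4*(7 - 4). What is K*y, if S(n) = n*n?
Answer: -24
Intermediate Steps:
S(n) = n²
y = -12 (y = -4*3 = -12)
K = 2 (K = 2 + 0² = 2 + 0 = 2)
K*y = 2*(-12) = -24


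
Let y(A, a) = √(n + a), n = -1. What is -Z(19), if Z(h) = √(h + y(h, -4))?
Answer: -√(19 + I*√5) ≈ -4.3664 - 0.25605*I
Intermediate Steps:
y(A, a) = √(-1 + a)
Z(h) = √(h + I*√5) (Z(h) = √(h + √(-1 - 4)) = √(h + √(-5)) = √(h + I*√5))
-Z(19) = -√(19 + I*√5)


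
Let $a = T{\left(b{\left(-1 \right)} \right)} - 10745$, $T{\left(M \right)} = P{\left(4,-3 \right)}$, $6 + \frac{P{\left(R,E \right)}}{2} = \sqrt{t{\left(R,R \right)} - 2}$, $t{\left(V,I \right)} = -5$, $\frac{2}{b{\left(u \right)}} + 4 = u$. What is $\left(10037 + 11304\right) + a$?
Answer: $10584 + 2 i \sqrt{7} \approx 10584.0 + 5.2915 i$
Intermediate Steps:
$b{\left(u \right)} = \frac{2}{-4 + u}$
$P{\left(R,E \right)} = -12 + 2 i \sqrt{7}$ ($P{\left(R,E \right)} = -12 + 2 \sqrt{-5 - 2} = -12 + 2 \sqrt{-7} = -12 + 2 i \sqrt{7}$)
$T{\left(M \right)} = -12 + 2 i \sqrt{7}$
$a = -10757 + 2 i \sqrt{7}$ ($a = \left(-12 + 2 i \sqrt{7}\right) - 10745 = -10757 + 2 i \sqrt{7} \approx -10757.0 + 5.2915 i$)
$\left(10037 + 11304\right) + a = \left(10037 + 11304\right) - \left(10757 - 2 i \sqrt{7}\right) = 21341 - \left(10757 - 2 i \sqrt{7}\right) = 10584 + 2 i \sqrt{7}$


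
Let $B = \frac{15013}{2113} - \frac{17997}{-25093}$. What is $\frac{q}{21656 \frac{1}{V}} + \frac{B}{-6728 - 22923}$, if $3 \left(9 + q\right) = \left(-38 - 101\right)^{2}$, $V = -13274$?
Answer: $- \frac{100659681919503946441}{25534710278476878} \approx -3942.1$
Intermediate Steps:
$q = \frac{19294}{3}$ ($q = -9 + \frac{\left(-38 - 101\right)^{2}}{3} = -9 + \frac{\left(-139\right)^{2}}{3} = -9 + \frac{1}{3} \cdot 19321 = -9 + \frac{19321}{3} = \frac{19294}{3} \approx 6431.3$)
$B = \frac{414748870}{53021509}$ ($B = 15013 \cdot \frac{1}{2113} - - \frac{17997}{25093} = \frac{15013}{2113} + \frac{17997}{25093} = \frac{414748870}{53021509} \approx 7.8223$)
$\frac{q}{21656 \frac{1}{V}} + \frac{B}{-6728 - 22923} = \frac{19294}{3 \frac{21656}{-13274}} + \frac{414748870}{53021509 \left(-6728 - 22923\right)} = \frac{19294}{3 \cdot 21656 \left(- \frac{1}{13274}\right)} + \frac{414748870}{53021509 \left(-29651\right)} = \frac{19294}{3 \left(- \frac{10828}{6637}\right)} + \frac{414748870}{53021509} \left(- \frac{1}{29651}\right) = \frac{19294}{3} \left(- \frac{6637}{10828}\right) - \frac{414748870}{1572140763359} = - \frac{64027139}{16242} - \frac{414748870}{1572140763359} = - \frac{100659681919503946441}{25534710278476878}$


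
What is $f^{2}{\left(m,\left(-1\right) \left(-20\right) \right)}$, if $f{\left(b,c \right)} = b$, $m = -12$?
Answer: $144$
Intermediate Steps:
$f^{2}{\left(m,\left(-1\right) \left(-20\right) \right)} = \left(-12\right)^{2} = 144$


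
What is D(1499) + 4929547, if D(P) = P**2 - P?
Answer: 7175049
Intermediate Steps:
D(1499) + 4929547 = 1499*(-1 + 1499) + 4929547 = 1499*1498 + 4929547 = 2245502 + 4929547 = 7175049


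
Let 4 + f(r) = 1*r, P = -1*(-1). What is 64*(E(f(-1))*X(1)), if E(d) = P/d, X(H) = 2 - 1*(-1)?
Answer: -192/5 ≈ -38.400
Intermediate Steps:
X(H) = 3 (X(H) = 2 + 1 = 3)
P = 1
f(r) = -4 + r (f(r) = -4 + 1*r = -4 + r)
E(d) = 1/d
64*(E(f(-1))*X(1)) = 64*(3/(-4 - 1)) = 64*(3/(-5)) = 64*(-⅕*3) = 64*(-⅗) = -192/5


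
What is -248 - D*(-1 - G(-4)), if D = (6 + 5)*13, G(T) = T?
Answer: -677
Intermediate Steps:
D = 143 (D = 11*13 = 143)
-248 - D*(-1 - G(-4)) = -248 - 143*(-1 - 1*(-4)) = -248 - 143*(-1 + 4) = -248 - 143*3 = -248 - 1*429 = -248 - 429 = -677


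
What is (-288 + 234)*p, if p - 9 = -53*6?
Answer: 16686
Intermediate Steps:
p = -309 (p = 9 - 53*6 = 9 - 318 = -309)
(-288 + 234)*p = (-288 + 234)*(-309) = -54*(-309) = 16686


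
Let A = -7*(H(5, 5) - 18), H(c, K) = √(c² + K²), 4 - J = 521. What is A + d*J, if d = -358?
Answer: 185212 - 35*√2 ≈ 1.8516e+5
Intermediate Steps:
J = -517 (J = 4 - 1*521 = 4 - 521 = -517)
H(c, K) = √(K² + c²)
A = 126 - 35*√2 (A = -7*(√(5² + 5²) - 18) = -7*(√(25 + 25) - 18) = -7*(√50 - 18) = -7*(5*√2 - 18) = -7*(-18 + 5*√2) = 126 - 35*√2 ≈ 76.503)
A + d*J = (126 - 35*√2) - 358*(-517) = (126 - 35*√2) + 185086 = 185212 - 35*√2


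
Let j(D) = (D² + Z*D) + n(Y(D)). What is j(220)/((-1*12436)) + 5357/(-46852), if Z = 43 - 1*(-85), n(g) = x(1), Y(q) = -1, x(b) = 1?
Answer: -456706953/72831434 ≈ -6.2707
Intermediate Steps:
n(g) = 1
Z = 128 (Z = 43 + 85 = 128)
j(D) = 1 + D² + 128*D (j(D) = (D² + 128*D) + 1 = 1 + D² + 128*D)
j(220)/((-1*12436)) + 5357/(-46852) = (1 + 220² + 128*220)/((-1*12436)) + 5357/(-46852) = (1 + 48400 + 28160)/(-12436) + 5357*(-1/46852) = 76561*(-1/12436) - 5357/46852 = -76561/12436 - 5357/46852 = -456706953/72831434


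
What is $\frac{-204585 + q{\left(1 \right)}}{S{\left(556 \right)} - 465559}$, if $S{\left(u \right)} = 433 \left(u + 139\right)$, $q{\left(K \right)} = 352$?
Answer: $\frac{204233}{164624} \approx 1.2406$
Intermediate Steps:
$S{\left(u \right)} = 60187 + 433 u$ ($S{\left(u \right)} = 433 \left(139 + u\right) = 60187 + 433 u$)
$\frac{-204585 + q{\left(1 \right)}}{S{\left(556 \right)} - 465559} = \frac{-204585 + 352}{\left(60187 + 433 \cdot 556\right) - 465559} = - \frac{204233}{\left(60187 + 240748\right) - 465559} = - \frac{204233}{300935 - 465559} = - \frac{204233}{-164624} = \left(-204233\right) \left(- \frac{1}{164624}\right) = \frac{204233}{164624}$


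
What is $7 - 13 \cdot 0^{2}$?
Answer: $7$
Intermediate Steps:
$7 - 13 \cdot 0^{2} = 7 - 0 = 7 + 0 = 7$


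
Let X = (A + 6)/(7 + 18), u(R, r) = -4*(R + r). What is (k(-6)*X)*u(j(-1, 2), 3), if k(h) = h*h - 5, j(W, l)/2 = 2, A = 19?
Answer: -868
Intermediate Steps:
j(W, l) = 4 (j(W, l) = 2*2 = 4)
k(h) = -5 + h² (k(h) = h² - 5 = -5 + h²)
u(R, r) = -4*R - 4*r
X = 1 (X = (19 + 6)/(7 + 18) = 25/25 = 25*(1/25) = 1)
(k(-6)*X)*u(j(-1, 2), 3) = ((-5 + (-6)²)*1)*(-4*4 - 4*3) = ((-5 + 36)*1)*(-16 - 12) = (31*1)*(-28) = 31*(-28) = -868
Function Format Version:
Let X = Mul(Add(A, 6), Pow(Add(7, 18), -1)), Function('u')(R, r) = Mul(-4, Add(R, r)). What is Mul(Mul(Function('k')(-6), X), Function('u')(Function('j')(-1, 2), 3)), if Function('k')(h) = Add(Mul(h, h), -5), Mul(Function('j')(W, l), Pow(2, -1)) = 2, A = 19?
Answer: -868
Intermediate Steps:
Function('j')(W, l) = 4 (Function('j')(W, l) = Mul(2, 2) = 4)
Function('k')(h) = Add(-5, Pow(h, 2)) (Function('k')(h) = Add(Pow(h, 2), -5) = Add(-5, Pow(h, 2)))
Function('u')(R, r) = Add(Mul(-4, R), Mul(-4, r))
X = 1 (X = Mul(Add(19, 6), Pow(Add(7, 18), -1)) = Mul(25, Pow(25, -1)) = Mul(25, Rational(1, 25)) = 1)
Mul(Mul(Function('k')(-6), X), Function('u')(Function('j')(-1, 2), 3)) = Mul(Mul(Add(-5, Pow(-6, 2)), 1), Add(Mul(-4, 4), Mul(-4, 3))) = Mul(Mul(Add(-5, 36), 1), Add(-16, -12)) = Mul(Mul(31, 1), -28) = Mul(31, -28) = -868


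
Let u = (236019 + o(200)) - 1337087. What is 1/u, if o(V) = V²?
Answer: -1/1061068 ≈ -9.4245e-7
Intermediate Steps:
u = -1061068 (u = (236019 + 200²) - 1337087 = (236019 + 40000) - 1337087 = 276019 - 1337087 = -1061068)
1/u = 1/(-1061068) = -1/1061068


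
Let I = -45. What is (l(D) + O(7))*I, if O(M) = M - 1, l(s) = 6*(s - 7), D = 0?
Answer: 1620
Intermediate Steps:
l(s) = -42 + 6*s (l(s) = 6*(-7 + s) = -42 + 6*s)
O(M) = -1 + M
(l(D) + O(7))*I = ((-42 + 6*0) + (-1 + 7))*(-45) = ((-42 + 0) + 6)*(-45) = (-42 + 6)*(-45) = -36*(-45) = 1620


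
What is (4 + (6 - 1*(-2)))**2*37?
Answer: 5328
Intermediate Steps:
(4 + (6 - 1*(-2)))**2*37 = (4 + (6 + 2))**2*37 = (4 + 8)**2*37 = 12**2*37 = 144*37 = 5328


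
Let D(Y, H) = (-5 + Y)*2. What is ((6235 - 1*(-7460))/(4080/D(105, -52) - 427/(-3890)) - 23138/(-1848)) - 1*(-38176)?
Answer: 260405736029/6701772 ≈ 38856.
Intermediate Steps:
D(Y, H) = -10 + 2*Y
((6235 - 1*(-7460))/(4080/D(105, -52) - 427/(-3890)) - 23138/(-1848)) - 1*(-38176) = ((6235 - 1*(-7460))/(4080/(-10 + 2*105) - 427/(-3890)) - 23138/(-1848)) - 1*(-38176) = ((6235 + 7460)/(4080/(-10 + 210) - 427*(-1/3890)) - 23138*(-1/1848)) + 38176 = (13695/(4080/200 + 427/3890) + 11569/924) + 38176 = (13695/(4080*(1/200) + 427/3890) + 11569/924) + 38176 = (13695/(102/5 + 427/3890) + 11569/924) + 38176 = (13695/(79783/3890) + 11569/924) + 38176 = (13695*(3890/79783) + 11569/924) + 38176 = (4843050/7253 + 11569/924) + 38176 = 4558888157/6701772 + 38176 = 260405736029/6701772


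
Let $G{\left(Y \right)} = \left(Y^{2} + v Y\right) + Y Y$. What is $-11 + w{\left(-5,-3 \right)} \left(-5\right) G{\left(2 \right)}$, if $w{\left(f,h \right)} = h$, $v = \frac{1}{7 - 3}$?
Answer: $\frac{233}{2} \approx 116.5$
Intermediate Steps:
$v = \frac{1}{4} \approx 0.25$
$G{\left(Y \right)} = 2 Y^{2} + \frac{Y}{4}$ ($G{\left(Y \right)} = \left(Y^{2} + \frac{Y}{4}\right) + Y Y = \left(Y^{2} + \frac{Y}{4}\right) + Y^{2} = 2 Y^{2} + \frac{Y}{4}$)
$-11 + w{\left(-5,-3 \right)} \left(-5\right) G{\left(2 \right)} = -11 + \left(-3\right) \left(-5\right) \frac{1}{4} \cdot 2 \left(1 + 8 \cdot 2\right) = -11 + 15 \cdot \frac{1}{4} \cdot 2 \left(1 + 16\right) = -11 + 15 \cdot \frac{1}{4} \cdot 2 \cdot 17 = -11 + 15 \cdot \frac{17}{2} = -11 + \frac{255}{2} = \frac{233}{2}$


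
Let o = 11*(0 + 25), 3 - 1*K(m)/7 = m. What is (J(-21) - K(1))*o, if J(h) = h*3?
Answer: -21175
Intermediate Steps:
J(h) = 3*h
K(m) = 21 - 7*m
o = 275 (o = 11*25 = 275)
(J(-21) - K(1))*o = (3*(-21) - (21 - 7*1))*275 = (-63 - (21 - 7))*275 = (-63 - 1*14)*275 = (-63 - 14)*275 = -77*275 = -21175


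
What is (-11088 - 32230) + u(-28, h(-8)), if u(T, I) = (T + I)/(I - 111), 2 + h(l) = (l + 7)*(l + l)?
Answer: -4201832/97 ≈ -43318.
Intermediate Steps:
h(l) = -2 + 2*l*(7 + l) (h(l) = -2 + (l + 7)*(l + l) = -2 + (7 + l)*(2*l) = -2 + 2*l*(7 + l))
u(T, I) = (I + T)/(-111 + I)
(-11088 - 32230) + u(-28, h(-8)) = (-11088 - 32230) + ((-2 + 2*(-8)² + 14*(-8)) - 28)/(-111 + (-2 + 2*(-8)² + 14*(-8))) = -43318 + ((-2 + 2*64 - 112) - 28)/(-111 + (-2 + 2*64 - 112)) = -43318 + ((-2 + 128 - 112) - 28)/(-111 + (-2 + 128 - 112)) = -43318 + (14 - 28)/(-111 + 14) = -43318 - 14/(-97) = -43318 - 1/97*(-14) = -43318 + 14/97 = -4201832/97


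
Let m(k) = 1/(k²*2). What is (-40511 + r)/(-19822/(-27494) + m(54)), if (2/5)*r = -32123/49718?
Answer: -80741977533636786/1437215602441 ≈ -56179.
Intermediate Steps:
r = -160615/99436 (r = 5*(-32123/49718)/2 = 5*(-32123*1/49718)/2 = (5/2)*(-32123/49718) = -160615/99436 ≈ -1.6153)
m(k) = 1/(2*k²)
(-40511 + r)/(-19822/(-27494) + m(54)) = (-40511 - 160615/99436)/(-19822/(-27494) + (½)/54²) = -4028412411/(99436*(-19822*(-1/27494) + (½)*(1/2916))) = -4028412411/(99436*(9911/13747 + 1/5832)) = -4028412411/(99436*57814699/80172504) = -4028412411/99436*80172504/57814699 = -80741977533636786/1437215602441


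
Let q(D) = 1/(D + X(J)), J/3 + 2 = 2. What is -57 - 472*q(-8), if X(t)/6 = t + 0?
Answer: 2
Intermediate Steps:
J = 0 (J = -6 + 3*2 = -6 + 6 = 0)
X(t) = 6*t (X(t) = 6*(t + 0) = 6*t)
q(D) = 1/D (q(D) = 1/(D + 6*0) = 1/(D + 0) = 1/D)
-57 - 472*q(-8) = -57 - 472/(-8) = -57 - 472*(-⅛) = -57 + 59 = 2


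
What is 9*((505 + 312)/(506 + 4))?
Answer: 2451/170 ≈ 14.418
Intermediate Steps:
9*((505 + 312)/(506 + 4)) = 9*(817/510) = 2451/170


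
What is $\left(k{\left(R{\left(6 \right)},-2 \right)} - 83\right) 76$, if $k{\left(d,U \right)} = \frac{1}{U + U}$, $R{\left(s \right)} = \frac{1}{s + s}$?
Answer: $-6327$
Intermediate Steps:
$R{\left(s \right)} = \frac{1}{2 s}$
$k{\left(d,U \right)} = \frac{1}{2 U}$
$\left(k{\left(R{\left(6 \right)},-2 \right)} - 83\right) 76 = \left(\frac{1}{2 \left(-2\right)} - 83\right) 76 = \left(\frac{1}{2} \left(- \frac{1}{2}\right) - 83\right) 76 = \left(- \frac{1}{4} - 83\right) 76 = \left(- \frac{333}{4}\right) 76 = -6327$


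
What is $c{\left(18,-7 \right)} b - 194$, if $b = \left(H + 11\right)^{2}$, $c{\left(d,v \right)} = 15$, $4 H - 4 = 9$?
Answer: $\frac{45631}{16} \approx 2851.9$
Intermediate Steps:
$H = \frac{13}{4}$ ($H = 1 + \frac{1}{4} \cdot 9 = 1 + \frac{9}{4} = \frac{13}{4} \approx 3.25$)
$b = \frac{3249}{16}$ ($b = \left(\frac{13}{4} + 11\right)^{2} = \left(\frac{57}{4}\right)^{2} = \frac{3249}{16} \approx 203.06$)
$c{\left(18,-7 \right)} b - 194 = 15 \cdot \frac{3249}{16} - 194 = \frac{48735}{16} - 194 = \frac{45631}{16}$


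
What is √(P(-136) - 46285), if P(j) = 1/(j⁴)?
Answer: I*√15834191810559/18496 ≈ 215.14*I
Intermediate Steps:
P(j) = j⁻⁴
√(P(-136) - 46285) = √((-136)⁻⁴ - 46285) = √(1/342102016 - 46285) = √(-15834191810559/342102016) = I*√15834191810559/18496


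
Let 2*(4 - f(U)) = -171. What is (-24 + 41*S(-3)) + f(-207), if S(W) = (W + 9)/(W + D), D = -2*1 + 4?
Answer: -361/2 ≈ -180.50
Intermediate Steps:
D = 2 (D = -2 + 4 = 2)
S(W) = (9 + W)/(2 + W) (S(W) = (W + 9)/(W + 2) = (9 + W)/(2 + W))
f(U) = 179/2 (f(U) = 4 - ½*(-171) = 4 + 171/2 = 179/2)
(-24 + 41*S(-3)) + f(-207) = (-24 + 41*((9 - 3)/(2 - 3))) + 179/2 = (-24 + 41*(6/(-1))) + 179/2 = (-24 + 41*(-1*6)) + 179/2 = (-24 + 41*(-6)) + 179/2 = (-24 - 246) + 179/2 = -270 + 179/2 = -361/2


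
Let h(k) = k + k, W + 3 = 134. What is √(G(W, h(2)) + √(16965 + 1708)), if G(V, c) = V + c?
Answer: √(135 + √18673) ≈ 16.482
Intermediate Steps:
W = 131 (W = -3 + 134 = 131)
h(k) = 2*k
√(G(W, h(2)) + √(16965 + 1708)) = √((131 + 2*2) + √(16965 + 1708)) = √((131 + 4) + √18673) = √(135 + √18673)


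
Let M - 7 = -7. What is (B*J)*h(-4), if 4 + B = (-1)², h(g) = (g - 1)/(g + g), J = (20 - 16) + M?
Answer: -15/2 ≈ -7.5000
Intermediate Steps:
M = 0 (M = 7 - 7 = 0)
J = 4 (J = (20 - 16) + 0 = 4 + 0 = 4)
h(g) = (-1 + g)/(2*g) (h(g) = (-1 + g)/((2*g)) = (-1 + g)*(1/(2*g)) = (-1 + g)/(2*g))
B = -3 (B = -4 + (-1)² = -4 + 1 = -3)
(B*J)*h(-4) = (-3*4)*((½)*(-1 - 4)/(-4)) = -6*(-1)*(-5)/4 = -12*5/8 = -15/2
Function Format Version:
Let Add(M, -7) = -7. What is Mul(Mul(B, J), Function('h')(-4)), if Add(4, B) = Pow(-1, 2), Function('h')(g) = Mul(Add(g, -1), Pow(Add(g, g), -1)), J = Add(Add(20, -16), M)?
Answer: Rational(-15, 2) ≈ -7.5000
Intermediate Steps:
M = 0 (M = Add(7, -7) = 0)
J = 4 (J = Add(Add(20, -16), 0) = Add(4, 0) = 4)
Function('h')(g) = Mul(Rational(1, 2), Pow(g, -1), Add(-1, g)) (Function('h')(g) = Mul(Add(-1, g), Pow(Mul(2, g), -1)) = Mul(Add(-1, g), Mul(Rational(1, 2), Pow(g, -1))) = Mul(Rational(1, 2), Pow(g, -1), Add(-1, g)))
B = -3 (B = Add(-4, Pow(-1, 2)) = Add(-4, 1) = -3)
Mul(Mul(B, J), Function('h')(-4)) = Mul(Mul(-3, 4), Mul(Rational(1, 2), Pow(-4, -1), Add(-1, -4))) = Mul(-12, Mul(Rational(1, 2), Rational(-1, 4), -5)) = Mul(-12, Rational(5, 8)) = Rational(-15, 2)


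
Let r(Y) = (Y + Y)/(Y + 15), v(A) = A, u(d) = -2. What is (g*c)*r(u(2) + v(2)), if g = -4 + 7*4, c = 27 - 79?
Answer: 0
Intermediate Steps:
r(Y) = 2*Y/(15 + Y) (r(Y) = (2*Y)/(15 + Y) = 2*Y/(15 + Y))
c = -52
g = 24 (g = -4 + 28 = 24)
(g*c)*r(u(2) + v(2)) = (24*(-52))*(2*(-2 + 2)/(15 + (-2 + 2))) = -2496*0/(15 + 0) = -2496*0/15 = -1248*0 = 0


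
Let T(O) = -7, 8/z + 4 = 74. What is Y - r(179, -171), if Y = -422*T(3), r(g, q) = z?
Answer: 103386/35 ≈ 2953.9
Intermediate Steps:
z = 4/35 (z = 8/(-4 + 74) = 8/70 = 8*(1/70) = 4/35 ≈ 0.11429)
r(g, q) = 4/35
Y = 2954 (Y = -422*(-7) = 2954)
Y - r(179, -171) = 2954 - 1*4/35 = 2954 - 4/35 = 103386/35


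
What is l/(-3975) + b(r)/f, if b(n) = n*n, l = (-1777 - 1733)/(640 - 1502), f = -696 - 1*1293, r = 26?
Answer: -5957081/17474895 ≈ -0.34089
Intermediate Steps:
f = -1989 (f = -696 - 1293 = -1989)
l = 1755/431 (l = -3510/(-862) = -3510*(-1/862) = 1755/431 ≈ 4.0719)
b(n) = n**2
l/(-3975) + b(r)/f = (1755/431)/(-3975) + 26**2/(-1989) = (1755/431)*(-1/3975) + 676*(-1/1989) = -117/114215 - 52/153 = -5957081/17474895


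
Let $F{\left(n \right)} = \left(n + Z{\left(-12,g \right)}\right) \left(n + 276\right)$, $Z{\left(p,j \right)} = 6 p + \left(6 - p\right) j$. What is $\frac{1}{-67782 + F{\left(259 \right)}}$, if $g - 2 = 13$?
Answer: $\frac{1}{176713} \approx 5.6589 \cdot 10^{-6}$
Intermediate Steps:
$g = 15$ ($g = 2 + 13 = 15$)
$Z{\left(p,j \right)} = 6 p + j \left(6 - p\right)$
$F{\left(n \right)} = \left(198 + n\right) \left(276 + n\right)$ ($F{\left(n \right)} = \left(n + \left(6 \cdot 15 + 6 \left(-12\right) - 15 \left(-12\right)\right)\right) \left(n + 276\right) = \left(n + \left(90 - 72 + 180\right)\right) \left(276 + n\right) = \left(n + 198\right) \left(276 + n\right) = \left(198 + n\right) \left(276 + n\right)$)
$\frac{1}{-67782 + F{\left(259 \right)}} = \frac{1}{-67782 + \left(54648 + 259^{2} + 474 \cdot 259\right)} = \frac{1}{-67782 + \left(54648 + 67081 + 122766\right)} = \frac{1}{-67782 + 244495} = \frac{1}{176713}$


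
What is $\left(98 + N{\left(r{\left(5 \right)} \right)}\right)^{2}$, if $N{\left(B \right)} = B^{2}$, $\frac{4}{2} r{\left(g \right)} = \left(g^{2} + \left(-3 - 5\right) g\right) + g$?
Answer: $15129$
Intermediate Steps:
$r{\left(g \right)} = \frac{g^{2}}{2} - \frac{7 g}{2}$ ($r{\left(g \right)} = \frac{\left(g^{2} + \left(-3 - 5\right) g\right) + g}{2} = \frac{\left(g^{2} - 8 g\right) + g}{2} = \frac{g^{2} - 7 g}{2} = \frac{g^{2}}{2} - \frac{7 g}{2}$)
$\left(98 + N{\left(r{\left(5 \right)} \right)}\right)^{2} = \left(98 + \left(\frac{1}{2} \cdot 5 \left(-7 + 5\right)\right)^{2}\right)^{2} = \left(98 + \left(\frac{1}{2} \cdot 5 \left(-2\right)\right)^{2}\right)^{2} = \left(98 + \left(-5\right)^{2}\right)^{2} = \left(98 + 25\right)^{2} = 123^{2} = 15129$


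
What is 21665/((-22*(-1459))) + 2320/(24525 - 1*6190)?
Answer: 94339027/117703366 ≈ 0.80150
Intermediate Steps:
21665/((-22*(-1459))) + 2320/(24525 - 1*6190) = 21665/32098 + 2320/(24525 - 6190) = 21665*(1/32098) + 2320/18335 = 21665/32098 + 2320*(1/18335) = 21665/32098 + 464/3667 = 94339027/117703366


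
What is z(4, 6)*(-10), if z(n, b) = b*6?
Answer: -360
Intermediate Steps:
z(n, b) = 6*b
z(4, 6)*(-10) = (6*6)*(-10) = 36*(-10) = -360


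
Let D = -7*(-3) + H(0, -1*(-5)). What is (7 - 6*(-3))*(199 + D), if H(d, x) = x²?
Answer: 6125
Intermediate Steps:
D = 46 (D = -7*(-3) + (-1*(-5))² = 21 + 5² = 21 + 25 = 46)
(7 - 6*(-3))*(199 + D) = (7 - 6*(-3))*(199 + 46) = (7 + 18)*245 = 25*245 = 6125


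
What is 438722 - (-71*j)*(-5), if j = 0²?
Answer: 438722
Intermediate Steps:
j = 0
438722 - (-71*j)*(-5) = 438722 - (-71*0)*(-5) = 438722 - 0*(-5) = 438722 - 1*0 = 438722 + 0 = 438722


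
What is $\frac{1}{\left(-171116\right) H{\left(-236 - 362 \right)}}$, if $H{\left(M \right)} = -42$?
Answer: $\frac{1}{7186872} \approx 1.3914 \cdot 10^{-7}$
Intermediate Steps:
$\frac{1}{\left(-171116\right) H{\left(-236 - 362 \right)}} = \frac{1}{\left(-171116\right) \left(-42\right)} = \left(- \frac{1}{171116}\right) \left(- \frac{1}{42}\right) = \frac{1}{7186872}$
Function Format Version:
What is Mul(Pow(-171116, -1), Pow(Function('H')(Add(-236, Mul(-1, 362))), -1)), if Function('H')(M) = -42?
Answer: Rational(1, 7186872) ≈ 1.3914e-7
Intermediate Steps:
Mul(Pow(-171116, -1), Pow(Function('H')(Add(-236, Mul(-1, 362))), -1)) = Mul(Pow(-171116, -1), Pow(-42, -1)) = Mul(Rational(-1, 171116), Rational(-1, 42)) = Rational(1, 7186872)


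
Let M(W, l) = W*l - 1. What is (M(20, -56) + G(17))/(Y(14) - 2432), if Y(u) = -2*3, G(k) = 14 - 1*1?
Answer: 554/1219 ≈ 0.45447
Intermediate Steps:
M(W, l) = -1 + W*l
G(k) = 13 (G(k) = 14 - 1 = 13)
Y(u) = -6
(M(20, -56) + G(17))/(Y(14) - 2432) = ((-1 + 20*(-56)) + 13)/(-6 - 2432) = ((-1 - 1120) + 13)/(-2438) = (-1121 + 13)*(-1/2438) = -1108*(-1/2438) = 554/1219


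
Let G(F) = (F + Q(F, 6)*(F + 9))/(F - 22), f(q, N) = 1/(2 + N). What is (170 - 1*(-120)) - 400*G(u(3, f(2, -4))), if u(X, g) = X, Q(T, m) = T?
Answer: 21110/19 ≈ 1111.1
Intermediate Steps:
G(F) = (F + F*(9 + F))/(-22 + F) (G(F) = (F + F*(F + 9))/(F - 22) = (F + F*(9 + F))/(-22 + F))
(170 - 1*(-120)) - 400*G(u(3, f(2, -4))) = (170 - 1*(-120)) - 1200*(10 + 3)/(-22 + 3) = (170 + 120) - 1200*13/(-19) = 290 - 1200*(-1)*13/19 = 290 - 400*(-39/19) = 290 + 15600/19 = 21110/19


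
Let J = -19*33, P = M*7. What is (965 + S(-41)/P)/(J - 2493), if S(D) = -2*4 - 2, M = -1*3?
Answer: -4055/13104 ≈ -0.30945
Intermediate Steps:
M = -3
S(D) = -10 (S(D) = -8 - 2 = -10)
P = -21 (P = -3*7 = -21)
J = -627
(965 + S(-41)/P)/(J - 2493) = (965 - 10/(-21))/(-627 - 2493) = (965 - 10*(-1/21))/(-3120) = (965 + 10/21)*(-1/3120) = (20275/21)*(-1/3120) = -4055/13104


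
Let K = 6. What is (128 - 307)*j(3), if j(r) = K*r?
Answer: -3222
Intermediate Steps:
j(r) = 6*r
(128 - 307)*j(3) = (128 - 307)*(6*3) = -179*18 = -3222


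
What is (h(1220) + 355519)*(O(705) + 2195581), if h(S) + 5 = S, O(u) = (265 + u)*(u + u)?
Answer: 1271143484254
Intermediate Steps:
O(u) = 2*u*(265 + u) (O(u) = (265 + u)*(2*u) = 2*u*(265 + u))
h(S) = -5 + S
(h(1220) + 355519)*(O(705) + 2195581) = ((-5 + 1220) + 355519)*(2*705*(265 + 705) + 2195581) = (1215 + 355519)*(2*705*970 + 2195581) = 356734*(1367700 + 2195581) = 356734*3563281 = 1271143484254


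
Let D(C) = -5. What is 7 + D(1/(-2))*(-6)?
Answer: 37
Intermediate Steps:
7 + D(1/(-2))*(-6) = 7 - 5*(-6) = 7 + 30 = 37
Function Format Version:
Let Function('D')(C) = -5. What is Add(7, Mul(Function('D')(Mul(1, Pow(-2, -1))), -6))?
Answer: 37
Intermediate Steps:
Add(7, Mul(Function('D')(Mul(1, Pow(-2, -1))), -6)) = Add(7, Mul(-5, -6)) = Add(7, 30) = 37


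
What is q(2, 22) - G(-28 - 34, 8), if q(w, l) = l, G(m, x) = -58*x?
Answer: 486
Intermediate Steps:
q(2, 22) - G(-28 - 34, 8) = 22 - (-58)*8 = 22 - 1*(-464) = 22 + 464 = 486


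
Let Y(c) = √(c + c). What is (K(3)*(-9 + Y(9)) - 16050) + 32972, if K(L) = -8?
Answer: 16994 - 24*√2 ≈ 16960.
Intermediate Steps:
Y(c) = √2*√c (Y(c) = √(2*c) = √2*√c)
(K(3)*(-9 + Y(9)) - 16050) + 32972 = (-8*(-9 + √2*√9) - 16050) + 32972 = (-8*(-9 + √2*3) - 16050) + 32972 = (-8*(-9 + 3*√2) - 16050) + 32972 = ((72 - 24*√2) - 16050) + 32972 = (-15978 - 24*√2) + 32972 = 16994 - 24*√2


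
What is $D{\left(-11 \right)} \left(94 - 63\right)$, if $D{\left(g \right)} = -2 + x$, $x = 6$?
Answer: $124$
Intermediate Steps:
$D{\left(g \right)} = 4$ ($D{\left(g \right)} = -2 + 6 = 4$)
$D{\left(-11 \right)} \left(94 - 63\right) = 4 \left(94 - 63\right) = 4 \cdot 31 = 124$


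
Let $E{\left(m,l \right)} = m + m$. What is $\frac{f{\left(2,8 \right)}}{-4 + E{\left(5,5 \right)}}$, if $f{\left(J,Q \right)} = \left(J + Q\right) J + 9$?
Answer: $\frac{29}{6} \approx 4.8333$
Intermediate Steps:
$E{\left(m,l \right)} = 2 m$
$f{\left(J,Q \right)} = 9 + J \left(J + Q\right)$ ($f{\left(J,Q \right)} = J \left(J + Q\right) + 9 = 9 + J \left(J + Q\right)$)
$\frac{f{\left(2,8 \right)}}{-4 + E{\left(5,5 \right)}} = \frac{9 + 2^{2} + 2 \cdot 8}{-4 + 2 \cdot 5} = \frac{9 + 4 + 16}{-4 + 10} = \frac{29}{6}$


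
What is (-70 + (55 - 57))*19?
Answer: -1368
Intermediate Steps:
(-70 + (55 - 57))*19 = (-70 - 2)*19 = -72*19 = -1368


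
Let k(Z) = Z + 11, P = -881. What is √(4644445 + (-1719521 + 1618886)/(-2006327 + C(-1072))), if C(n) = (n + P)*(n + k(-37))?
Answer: 2*√22133675652870265/138067 ≈ 2155.1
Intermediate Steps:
k(Z) = 11 + Z
C(n) = (-881 + n)*(-26 + n) (C(n) = (n - 881)*(n + (11 - 37)) = (-881 + n)*(n - 26) = (-881 + n)*(-26 + n))
√(4644445 + (-1719521 + 1618886)/(-2006327 + C(-1072))) = √(4644445 + (-1719521 + 1618886)/(-2006327 + (22906 + (-1072)² - 907*(-1072)))) = √(4644445 - 100635/(-2006327 + (22906 + 1149184 + 972304))) = √(4644445 - 100635/(-2006327 + 2144394)) = √(4644445 - 100635/138067) = √(641244487180/138067) = 2*√22133675652870265/138067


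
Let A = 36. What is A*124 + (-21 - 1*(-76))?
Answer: 4519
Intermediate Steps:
A*124 + (-21 - 1*(-76)) = 36*124 + (-21 - 1*(-76)) = 4464 + (-21 + 76) = 4464 + 55 = 4519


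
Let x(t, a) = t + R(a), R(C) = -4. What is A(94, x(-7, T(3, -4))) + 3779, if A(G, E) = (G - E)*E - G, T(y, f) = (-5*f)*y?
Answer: 2530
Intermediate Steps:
T(y, f) = -5*f*y
x(t, a) = -4 + t (x(t, a) = t - 4 = -4 + t)
A(G, E) = -G + E*(G - E) (A(G, E) = E*(G - E) - G = -G + E*(G - E))
A(94, x(-7, T(3, -4))) + 3779 = (-1*94 - (-4 - 7)**2 + (-4 - 7)*94) + 3779 = (-94 - 1*(-11)**2 - 11*94) + 3779 = (-94 - 1*121 - 1034) + 3779 = (-94 - 121 - 1034) + 3779 = -1249 + 3779 = 2530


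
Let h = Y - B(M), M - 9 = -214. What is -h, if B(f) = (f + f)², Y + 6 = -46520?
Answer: 214626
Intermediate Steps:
M = -205 (M = 9 - 214 = -205)
Y = -46526 (Y = -6 - 46520 = -46526)
B(f) = 4*f² (B(f) = (2*f)² = 4*f²)
h = -214626 (h = -46526 - 4*(-205)² = -46526 - 4*42025 = -46526 - 1*168100 = -46526 - 168100 = -214626)
-h = -1*(-214626) = 214626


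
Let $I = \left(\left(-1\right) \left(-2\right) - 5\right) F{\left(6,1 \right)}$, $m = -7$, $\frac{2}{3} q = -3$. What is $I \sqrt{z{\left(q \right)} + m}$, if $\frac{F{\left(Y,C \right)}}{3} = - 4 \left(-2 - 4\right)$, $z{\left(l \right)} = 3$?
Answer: $- 432 i \approx - 432.0 i$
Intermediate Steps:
$q = - \frac{9}{2}$ ($q = \frac{3}{2} \left(-3\right) = - \frac{9}{2} \approx -4.5$)
$F{\left(Y,C \right)} = 72$ ($F{\left(Y,C \right)} = 3 \left(- 4 \left(-2 - 4\right)\right) = 3 \left(\left(-4\right) \left(-6\right)\right) = 3 \cdot 24 = 72$)
$I = -216$ ($I = \left(\left(-1\right) \left(-2\right) - 5\right) 72 = \left(2 - 5\right) 72 = \left(-3\right) 72 = -216$)
$I \sqrt{z{\left(q \right)} + m} = - 216 \sqrt{3 - 7} = - 216 \sqrt{-4} = - 216 \cdot 2 i = - 432 i$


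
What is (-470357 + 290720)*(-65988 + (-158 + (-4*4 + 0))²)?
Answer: 6415196544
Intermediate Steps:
(-470357 + 290720)*(-65988 + (-158 + (-4*4 + 0))²) = -179637*(-65988 + (-158 + (-16 + 0))²) = -179637*(-65988 + (-158 - 16)²) = -179637*(-65988 + (-174)²) = -179637*(-65988 + 30276) = -179637*(-35712) = 6415196544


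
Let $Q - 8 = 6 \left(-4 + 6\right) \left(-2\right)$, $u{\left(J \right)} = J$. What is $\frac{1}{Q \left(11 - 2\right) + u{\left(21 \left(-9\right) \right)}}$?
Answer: $- \frac{1}{333} \approx -0.003003$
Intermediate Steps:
$Q = -16$ ($Q = 8 + 6 \left(-4 + 6\right) \left(-2\right) = 8 + 6 \cdot 2 \left(-2\right) = 8 + 12 \left(-2\right) = 8 - 24 = -16$)
$\frac{1}{Q \left(11 - 2\right) + u{\left(21 \left(-9\right) \right)}} = \frac{1}{- 16 \left(11 - 2\right) + 21 \left(-9\right)} = \frac{1}{\left(-16\right) 9 - 189} = \frac{1}{-144 - 189} = \frac{1}{-333} = - \frac{1}{333}$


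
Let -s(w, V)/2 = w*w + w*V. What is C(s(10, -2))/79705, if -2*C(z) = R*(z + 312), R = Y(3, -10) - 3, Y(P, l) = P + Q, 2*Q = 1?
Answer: -2/4195 ≈ -0.00047676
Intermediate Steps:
Q = 1/2 (Q = (1/2)*1 = 1/2 ≈ 0.50000)
Y(P, l) = 1/2 + P (Y(P, l) = P + 1/2 = 1/2 + P)
R = 1/2 (R = (1/2 + 3) - 3 = 7/2 - 3 = 1/2 ≈ 0.50000)
s(w, V) = -2*w**2 - 2*V*w (s(w, V) = -2*(w*w + w*V) = -2*(w**2 + V*w) = -2*w**2 - 2*V*w)
C(z) = -78 - z/4 (C(z) = -(z + 312)/4 = -(312 + z)/4 = -(156 + z/2)/2 = -78 - z/4)
C(s(10, -2))/79705 = (-78 - (-1)*10*(-2 + 10)/2)/79705 = (-78 - (-1)*10*8/2)*(1/79705) = (-78 - 1/4*(-160))*(1/79705) = (-78 + 40)*(1/79705) = -38*1/79705 = -2/4195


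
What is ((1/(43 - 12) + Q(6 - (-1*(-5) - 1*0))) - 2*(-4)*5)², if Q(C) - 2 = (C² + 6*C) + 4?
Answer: 2702736/961 ≈ 2812.4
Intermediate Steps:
Q(C) = 6 + C² + 6*C (Q(C) = 2 + ((C² + 6*C) + 4) = 2 + (4 + C² + 6*C) = 6 + C² + 6*C)
((1/(43 - 12) + Q(6 - (-1*(-5) - 1*0))) - 2*(-4)*5)² = ((1/(43 - 12) + (6 + (6 - (-1*(-5) - 1*0))² + 6*(6 - (-1*(-5) - 1*0)))) - 2*(-4)*5)² = ((1/31 + (6 + (6 - (5 + 0))² + 6*(6 - (5 + 0)))) + 8*5)² = ((1/31 + (6 + (6 - 1*5)² + 6*(6 - 1*5))) + 40)² = ((1/31 + (6 + (6 - 5)² + 6*(6 - 5))) + 40)² = ((1/31 + (6 + 1² + 6*1)) + 40)² = ((1/31 + (6 + 1 + 6)) + 40)² = ((1/31 + 13) + 40)² = (404/31 + 40)² = (1644/31)² = 2702736/961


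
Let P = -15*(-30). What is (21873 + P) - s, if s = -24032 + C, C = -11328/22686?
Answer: 175270143/3781 ≈ 46356.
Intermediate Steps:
C = -1888/3781 (C = -11328*1/22686 = -1888/3781 ≈ -0.49934)
P = 450
s = -90866880/3781 (s = -24032 - 1888/3781 = -90866880/3781 ≈ -24033.)
(21873 + P) - s = (21873 + 450) - 1*(-90866880/3781) = 22323 + 90866880/3781 = 175270143/3781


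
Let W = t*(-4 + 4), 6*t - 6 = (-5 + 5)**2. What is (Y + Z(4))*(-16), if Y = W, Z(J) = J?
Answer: -64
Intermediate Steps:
t = 1 (t = 1 + (-5 + 5)**2/6 = 1 + (1/6)*0**2 = 1 + (1/6)*0 = 1 + 0 = 1)
W = 0 (W = 1*(-4 + 4) = 1*0 = 0)
Y = 0
(Y + Z(4))*(-16) = (0 + 4)*(-16) = 4*(-16) = -64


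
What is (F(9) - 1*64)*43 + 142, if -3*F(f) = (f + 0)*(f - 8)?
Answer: -2739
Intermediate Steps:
F(f) = -f*(-8 + f)/3 (F(f) = -(f + 0)*(f - 8)/3 = -f*(-8 + f)/3)
(F(9) - 1*64)*43 + 142 = ((1/3)*9*(8 - 1*9) - 1*64)*43 + 142 = ((1/3)*9*(8 - 9) - 64)*43 + 142 = ((1/3)*9*(-1) - 64)*43 + 142 = (-3 - 64)*43 + 142 = -67*43 + 142 = -2881 + 142 = -2739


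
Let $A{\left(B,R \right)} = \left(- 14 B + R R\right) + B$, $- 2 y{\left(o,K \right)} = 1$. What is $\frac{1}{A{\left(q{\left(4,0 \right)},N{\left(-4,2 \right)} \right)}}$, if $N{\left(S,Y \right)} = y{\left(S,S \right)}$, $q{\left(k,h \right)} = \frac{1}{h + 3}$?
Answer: $- \frac{12}{49} \approx -0.2449$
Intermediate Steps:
$q{\left(k,h \right)} = \frac{1}{3 + h}$
$y{\left(o,K \right)} = - \frac{1}{2}$ ($y{\left(o,K \right)} = \left(- \frac{1}{2}\right) 1 = - \frac{1}{2}$)
$N{\left(S,Y \right)} = - \frac{1}{2}$
$A{\left(B,R \right)} = R^{2} - 13 B$ ($A{\left(B,R \right)} = \left(- 14 B + R^{2}\right) + B = \left(R^{2} - 14 B\right) + B = R^{2} - 13 B$)
$\frac{1}{A{\left(q{\left(4,0 \right)},N{\left(-4,2 \right)} \right)}} = \frac{1}{\left(- \frac{1}{2}\right)^{2} - \frac{13}{3 + 0}} = \frac{1}{\frac{1}{4} - \frac{13}{3}} = \frac{1}{- \frac{49}{12}} = - \frac{12}{49}$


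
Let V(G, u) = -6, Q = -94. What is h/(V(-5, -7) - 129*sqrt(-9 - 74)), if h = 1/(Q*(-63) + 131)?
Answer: I/(18159*(-2*I + 43*sqrt(83))) ≈ -7.1765e-10 + 1.4057e-7*I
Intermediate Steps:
h = 1/6053 (h = 1/(-94*(-63) + 131) = 1/(5922 + 131) = 1/6053 ≈ 0.00016521)
h/(V(-5, -7) - 129*sqrt(-9 - 74)) = 1/(6053*(-6 - 129*sqrt(-9 - 74))) = 1/(6053*(-6 - 129*I*sqrt(83)))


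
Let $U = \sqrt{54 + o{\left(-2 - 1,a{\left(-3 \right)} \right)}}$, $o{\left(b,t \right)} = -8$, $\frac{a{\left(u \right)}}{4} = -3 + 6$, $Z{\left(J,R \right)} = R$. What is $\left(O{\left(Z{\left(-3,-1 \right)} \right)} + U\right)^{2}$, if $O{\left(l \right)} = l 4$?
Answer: $\left(4 - \sqrt{46}\right)^{2} \approx 7.7414$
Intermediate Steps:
$O{\left(l \right)} = 4 l$
$a{\left(u \right)} = 12$ ($a{\left(u \right)} = 4 \left(-3 + 6\right) = 4 \cdot 3 = 12$)
$U = \sqrt{46}$ ($U = \sqrt{54 - 8} = \sqrt{46} \approx 6.7823$)
$\left(O{\left(Z{\left(-3,-1 \right)} \right)} + U\right)^{2} = \left(4 \left(-1\right) + \sqrt{46}\right)^{2} = \left(-4 + \sqrt{46}\right)^{2}$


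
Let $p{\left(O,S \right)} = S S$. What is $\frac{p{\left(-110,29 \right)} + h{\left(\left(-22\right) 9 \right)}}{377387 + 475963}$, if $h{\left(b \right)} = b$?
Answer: $\frac{643}{853350} \approx 0.0007535$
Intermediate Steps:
$p{\left(O,S \right)} = S^{2}$
$\frac{p{\left(-110,29 \right)} + h{\left(\left(-22\right) 9 \right)}}{377387 + 475963} = \frac{29^{2} - 198}{377387 + 475963} = \frac{841 - 198}{853350} = 643 \cdot \frac{1}{853350} = \frac{643}{853350}$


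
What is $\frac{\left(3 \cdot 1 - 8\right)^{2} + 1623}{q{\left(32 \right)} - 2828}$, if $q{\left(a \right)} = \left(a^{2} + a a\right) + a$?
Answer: $- \frac{412}{187} \approx -2.2032$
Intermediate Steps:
$q{\left(a \right)} = a + 2 a^{2}$ ($q{\left(a \right)} = \left(a^{2} + a^{2}\right) + a = 2 a^{2} + a = a + 2 a^{2}$)
$\frac{\left(3 \cdot 1 - 8\right)^{2} + 1623}{q{\left(32 \right)} - 2828} = \frac{\left(3 \cdot 1 - 8\right)^{2} + 1623}{32 \left(1 + 2 \cdot 32\right) - 2828} = \frac{\left(3 - 8\right)^{2} + 1623}{32 \left(1 + 64\right) - 2828} = \frac{\left(-5\right)^{2} + 1623}{32 \cdot 65 - 2828} = \frac{25 + 1623}{2080 - 2828} = \frac{1648}{-748} = 1648 \left(- \frac{1}{748}\right) = - \frac{412}{187}$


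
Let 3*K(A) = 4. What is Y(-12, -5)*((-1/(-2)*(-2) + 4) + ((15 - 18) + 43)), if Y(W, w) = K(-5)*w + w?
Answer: -1505/3 ≈ -501.67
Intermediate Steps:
K(A) = 4/3 (K(A) = (⅓)*4 = 4/3)
Y(W, w) = 7*w/3 (Y(W, w) = 4*w/3 + w = 7*w/3)
Y(-12, -5)*((-1/(-2)*(-2) + 4) + ((15 - 18) + 43)) = ((7/3)*(-5))*((-1/(-2)*(-2) + 4) + ((15 - 18) + 43)) = -35*((-1*(-½)*(-2) + 4) + (-3 + 43))/3 = -35*(((½)*(-2) + 4) + 40)/3 = -35*((-1 + 4) + 40)/3 = -35*(3 + 40)/3 = -35/3*43 = -1505/3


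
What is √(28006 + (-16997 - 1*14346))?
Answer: I*√3337 ≈ 57.767*I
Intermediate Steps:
√(28006 + (-16997 - 1*14346)) = √(28006 + (-16997 - 14346)) = √(28006 - 31343) = √(-3337) = I*√3337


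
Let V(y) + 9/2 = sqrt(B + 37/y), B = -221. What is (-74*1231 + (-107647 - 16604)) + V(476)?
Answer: -430699/2 + I*sqrt(12513921)/238 ≈ -2.1535e+5 + 14.863*I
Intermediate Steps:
V(y) = -9/2 + sqrt(-221 + 37/y)
(-74*1231 + (-107647 - 16604)) + V(476) = (-74*1231 + (-107647 - 16604)) + (-9/2 + sqrt(-221 + 37/476)) = (-91094 - 124251) + (-9/2 + sqrt(-221 + 37*(1/476))) = -215345 + (-9/2 + sqrt(-221 + 37/476)) = -215345 + (-9/2 + sqrt(-105159/476)) = -215345 + (-9/2 + I*sqrt(12513921)/238) = -430699/2 + I*sqrt(12513921)/238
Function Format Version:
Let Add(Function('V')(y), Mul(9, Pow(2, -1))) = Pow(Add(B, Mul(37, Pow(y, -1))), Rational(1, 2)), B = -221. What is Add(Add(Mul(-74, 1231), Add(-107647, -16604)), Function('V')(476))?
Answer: Add(Rational(-430699, 2), Mul(Rational(1, 238), I, Pow(12513921, Rational(1, 2)))) ≈ Add(-2.1535e+5, Mul(14.863, I))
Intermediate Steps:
Function('V')(y) = Add(Rational(-9, 2), Pow(Add(-221, Mul(37, Pow(y, -1))), Rational(1, 2)))
Add(Add(Mul(-74, 1231), Add(-107647, -16604)), Function('V')(476)) = Add(Add(Mul(-74, 1231), Add(-107647, -16604)), Add(Rational(-9, 2), Pow(Add(-221, Mul(37, Pow(476, -1))), Rational(1, 2)))) = Add(Add(-91094, -124251), Add(Rational(-9, 2), Pow(Add(-221, Mul(37, Rational(1, 476))), Rational(1, 2)))) = Add(-215345, Add(Rational(-9, 2), Pow(Add(-221, Rational(37, 476)), Rational(1, 2)))) = Add(-215345, Add(Rational(-9, 2), Pow(Rational(-105159, 476), Rational(1, 2)))) = Add(-215345, Add(Rational(-9, 2), Mul(Rational(1, 238), I, Pow(12513921, Rational(1, 2))))) = Add(Rational(-430699, 2), Mul(Rational(1, 238), I, Pow(12513921, Rational(1, 2))))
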